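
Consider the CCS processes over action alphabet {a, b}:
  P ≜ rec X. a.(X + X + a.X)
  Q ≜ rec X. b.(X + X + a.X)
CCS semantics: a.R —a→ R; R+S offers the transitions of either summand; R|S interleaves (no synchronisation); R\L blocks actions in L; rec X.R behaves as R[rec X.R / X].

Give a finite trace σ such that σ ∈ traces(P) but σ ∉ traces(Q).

a

LTS(P): 2 reachable states
  s0 = rec X. a.(X + X + a.X) | -a-> s1
  s1 = (rec X. a.(X + X + a.X)) + (rec X. a.(X + X + a.X)) + a.(rec X. a.(X + X + a.X)) | -a-> s0, -a-> s1
LTS(Q): 2 reachable states
  t0 = rec X. b.(X + X + a.X) | -b-> t1
  t1 = (rec X. b.(X + X + a.X)) + (rec X. b.(X + X + a.X)) + a.(rec X. b.(X + X + a.X)) | -a-> t0, -b-> t1
Executing a from P (initial set {s0}):
  step 1 (a): {s1}
  — P admits the full trace.
Executing a from Q (initial set {t0}):
  step 1 (a): no successor for Q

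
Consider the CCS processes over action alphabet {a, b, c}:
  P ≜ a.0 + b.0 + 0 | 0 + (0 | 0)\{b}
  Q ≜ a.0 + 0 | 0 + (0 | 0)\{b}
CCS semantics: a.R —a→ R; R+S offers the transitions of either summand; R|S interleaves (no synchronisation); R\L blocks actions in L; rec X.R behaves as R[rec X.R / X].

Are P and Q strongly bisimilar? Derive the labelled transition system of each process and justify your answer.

P ≁ Q

P's transition system — 2 states:
  u0 = a.0 + b.0 + 0 | 0 + (0 | 0)\{b} | -a-> u1, -b-> u1
  u1 = 0 | ·
Q's transition system — 2 states:
  v0 = a.0 + 0 | 0 + (0 | 0)\{b} | -a-> v1
  v1 = 0 | ·
Partition-refinement fixed point:
  B0 = {u0}
  B1 = {u1, v1}
  B2 = {v0}
u0 ∈ B0, v0 ∈ B2 → different blocks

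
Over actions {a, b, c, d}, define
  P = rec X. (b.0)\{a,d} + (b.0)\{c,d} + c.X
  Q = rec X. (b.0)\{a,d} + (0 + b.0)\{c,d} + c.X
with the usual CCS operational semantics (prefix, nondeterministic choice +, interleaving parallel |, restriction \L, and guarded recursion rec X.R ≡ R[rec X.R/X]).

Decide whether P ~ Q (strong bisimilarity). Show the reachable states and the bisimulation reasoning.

P ~ Q

Reachable graph of P (3 states):
  m0 = rec X. (b.0)\{a,d} + (b.0)\{c,d} + c.X | =b=> m1, =b=> m2, =c=> m0
  m1 = 0\{a,d} | deadlocked
  m2 = 0\{c,d} | deadlocked
Reachable graph of Q (3 states):
  n0 = rec X. (b.0)\{a,d} + (0 + b.0)\{c,d} + c.X | =b=> n1, =b=> n2, =c=> n0
  n1 = 0\{a,d} | deadlocked
  n2 = 0\{c,d} | deadlocked
Partition-refinement fixed point:
  B0 = {m0, n0}
  B1 = {m1, m2, n1, n2}
m0 ∈ B0, n0 ∈ B0 → same block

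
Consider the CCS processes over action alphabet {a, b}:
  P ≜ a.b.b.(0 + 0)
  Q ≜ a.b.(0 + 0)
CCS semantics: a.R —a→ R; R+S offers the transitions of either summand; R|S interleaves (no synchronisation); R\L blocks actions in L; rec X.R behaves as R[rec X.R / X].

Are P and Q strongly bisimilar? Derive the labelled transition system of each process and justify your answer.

not bisimilar

P's transition system — 4 states:
  m0 = a.b.b.(0 + 0) → =a=> m1
  m1 = b.b.(0 + 0) → =b=> m2
  m2 = b.(0 + 0) → =b=> m3
  m3 = 0 + 0 → (no moves)
Q's transition system — 3 states:
  n0 = a.b.(0 + 0) → =a=> n1
  n1 = b.(0 + 0) → =b=> n2
  n2 = 0 + 0 → (no moves)
Bisimilarity quotient blocks:
  B0 = {m0}
  B1 = {m1}
  B2 = {m2, n1}
  B3 = {m3, n2}
  B4 = {n0}
m0 ∈ B0, n0 ∈ B4 → different blocks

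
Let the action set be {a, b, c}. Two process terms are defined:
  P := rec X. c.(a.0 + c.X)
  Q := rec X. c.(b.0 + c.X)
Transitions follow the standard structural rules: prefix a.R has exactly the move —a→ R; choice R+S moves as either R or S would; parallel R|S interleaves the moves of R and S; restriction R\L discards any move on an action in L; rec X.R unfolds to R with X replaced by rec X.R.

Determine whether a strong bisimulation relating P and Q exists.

Reachable graph of P (3 states):
  s0 = rec X. c.(a.0 + c.X) | —c→ s1
  s1 = a.0 + c.(rec X. c.(a.0 + c.X)) | —a→ s2, —c→ s0
  s2 = 0 | stopped
Reachable graph of Q (3 states):
  t0 = rec X. c.(b.0 + c.X) | —c→ t1
  t1 = b.0 + c.(rec X. c.(b.0 + c.X)) | —b→ t2, —c→ t0
  t2 = 0 | stopped
Coarsest stable partition (strong bisimilarity classes):
  B0 = {s0}
  B1 = {s1}
  B2 = {s2, t2}
  B3 = {t0}
  B4 = {t1}
s0 ∈ B0, t0 ∈ B3 → different blocks

P ≁ Q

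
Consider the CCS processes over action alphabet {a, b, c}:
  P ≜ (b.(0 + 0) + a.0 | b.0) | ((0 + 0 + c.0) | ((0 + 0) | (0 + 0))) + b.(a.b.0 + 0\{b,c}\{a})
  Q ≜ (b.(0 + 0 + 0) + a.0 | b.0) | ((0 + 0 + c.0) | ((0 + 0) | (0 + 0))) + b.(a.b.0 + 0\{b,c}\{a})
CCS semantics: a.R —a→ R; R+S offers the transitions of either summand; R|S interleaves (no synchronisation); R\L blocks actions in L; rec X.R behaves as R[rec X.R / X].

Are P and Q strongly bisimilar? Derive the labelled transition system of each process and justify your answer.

Reachable graph of P (13 states):
  p0 = (b.(0 + 0) + a.0 | b.0) | ((0 + 0 + c.0) | ((0 + 0) | (0 + 0))) + b.(a.b.0 + 0\{b,c}\{a}) has moves —a→ p1, —b→ p2, —b→ p3, —b→ p4, —c→ p5
  p1 = 0 | b.0 | ((0 + 0 + c.0) | ((0 + 0) | (0 + 0))) has moves —b→ p6, —c→ p7
  p2 = (0 + 0) | ((0 + 0 + c.0) | ((0 + 0) | (0 + 0))) has moves —c→ p8
  p3 = a.0 | 0 | ((0 + 0 + c.0) | ((0 + 0) | (0 + 0))) has moves —a→ p6, —c→ p9
  p4 = a.b.0 + 0\{b,c}\{a} has moves —a→ p10
  p5 = (b.(0 + 0) + a.0 | b.0) | (0 | ((0 + 0) | (0 + 0))) has moves —a→ p7, —b→ p8, —b→ p9
  p6 = 0 | 0 | ((0 + 0 + c.0) | ((0 + 0) | (0 + 0))) has moves —c→ p11
  p7 = 0 | b.0 | (0 | ((0 + 0) | (0 + 0))) has moves —b→ p11
  p8 = (0 + 0) | (0 | ((0 + 0) | (0 + 0))) has moves (no moves)
  p9 = a.0 | 0 | (0 | ((0 + 0) | (0 + 0))) has moves —a→ p11
  p10 = b.0 has moves —b→ p12
  p11 = 0 | 0 | (0 | ((0 + 0) | (0 + 0))) has moves (no moves)
  p12 = 0 has moves (no moves)
Reachable graph of Q (13 states):
  q0 = (b.(0 + 0 + 0) + a.0 | b.0) | ((0 + 0 + c.0) | ((0 + 0) | (0 + 0))) + b.(a.b.0 + 0\{b,c}\{a}) has moves —a→ q1, —b→ q2, —b→ q3, —b→ q4, —c→ q5
  q1 = 0 | b.0 | ((0 + 0 + c.0) | ((0 + 0) | (0 + 0))) has moves —b→ q6, —c→ q7
  q2 = (0 + 0 + 0) | ((0 + 0 + c.0) | ((0 + 0) | (0 + 0))) has moves —c→ q8
  q3 = a.0 | 0 | ((0 + 0 + c.0) | ((0 + 0) | (0 + 0))) has moves —a→ q6, —c→ q9
  q4 = a.b.0 + 0\{b,c}\{a} has moves —a→ q10
  q5 = (b.(0 + 0 + 0) + a.0 | b.0) | (0 | ((0 + 0) | (0 + 0))) has moves —a→ q7, —b→ q8, —b→ q9
  q6 = 0 | 0 | ((0 + 0 + c.0) | ((0 + 0) | (0 + 0))) has moves —c→ q11
  q7 = 0 | b.0 | (0 | ((0 + 0) | (0 + 0))) has moves —b→ q11
  q8 = (0 + 0 + 0) | (0 | ((0 + 0) | (0 + 0))) has moves (no moves)
  q9 = a.0 | 0 | (0 | ((0 + 0) | (0 + 0))) has moves —a→ q11
  q10 = b.0 has moves —b→ q12
  q11 = 0 | 0 | (0 | ((0 + 0) | (0 + 0))) has moves (no moves)
  q12 = 0 has moves (no moves)
Coarsest stable partition (strong bisimilarity classes):
  B0 = {p0, q0}
  B1 = {p4, q4}
  B2 = {p10, p7, q10, q7}
  B3 = {p11, p12, p8, q11, q12, q8}
  B4 = {p5, q5}
  B5 = {p9, q9}
  B6 = {p1, q1}
  B7 = {p2, p6, q2, q6}
  B8 = {p3, q3}
p0 ∈ B0, q0 ∈ B0 → same block

bisimilar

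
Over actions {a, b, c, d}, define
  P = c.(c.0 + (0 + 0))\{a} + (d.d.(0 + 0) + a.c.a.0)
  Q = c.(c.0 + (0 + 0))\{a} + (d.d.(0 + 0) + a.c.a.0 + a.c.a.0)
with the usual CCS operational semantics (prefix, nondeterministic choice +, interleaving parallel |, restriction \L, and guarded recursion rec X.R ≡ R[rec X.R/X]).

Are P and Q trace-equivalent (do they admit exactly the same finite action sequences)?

P's transition system — 8 states:
  m0 = c.(c.0 + (0 + 0))\{a} + (d.d.(0 + 0) + a.c.a.0) :: =a=> m1, =c=> m2, =d=> m3
  m1 = c.a.0 :: =c=> m4
  m2 = (c.0 + (0 + 0))\{a} :: =c=> m5
  m3 = d.(0 + 0) :: =d=> m6
  m4 = a.0 :: =a=> m7
  m5 = 0\{a} :: stopped
  m6 = 0 + 0 :: stopped
  m7 = 0 :: stopped
Q's transition system — 8 states:
  n0 = c.(c.0 + (0 + 0))\{a} + (d.d.(0 + 0) + a.c.a.0 + a.c.a.0) :: =a=> n1, =c=> n2, =d=> n3
  n1 = c.a.0 :: =c=> n4
  n2 = (c.0 + (0 + 0))\{a} :: =c=> n5
  n3 = d.(0 + 0) :: =d=> n6
  n4 = a.0 :: =a=> n7
  n5 = 0\{a} :: stopped
  n6 = 0 + 0 :: stopped
  n7 = 0 :: stopped
Partition-refinement fixed point:
  B0 = {m0, n0}
  B1 = {m2, n2}
  B2 = {m5, m6, m7, n5, n6, n7}
  B3 = {m1, n1}
  B4 = {m4, n4}
  B5 = {m3, n3}
m0 ∈ B0, n0 ∈ B0 → same block
Bisimilar ⇒ trace-equivalent.

traces(P) = traces(Q)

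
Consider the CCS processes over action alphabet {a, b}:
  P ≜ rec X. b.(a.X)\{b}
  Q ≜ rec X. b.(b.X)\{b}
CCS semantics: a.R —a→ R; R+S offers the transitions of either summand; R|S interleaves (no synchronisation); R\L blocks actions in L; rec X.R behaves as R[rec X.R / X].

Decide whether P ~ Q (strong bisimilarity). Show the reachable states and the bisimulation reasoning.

P's transition system — 3 states:
  m0 = rec X. b.(a.X)\{b} :: ··b··> m1
  m1 = (a.(rec X. b.(a.X)\{b}))\{b} :: ··a··> m2
  m2 = (rec X. b.(a.X)\{b})\{b} :: ·
Q's transition system — 2 states:
  n0 = rec X. b.(b.X)\{b} :: ··b··> n1
  n1 = (b.(rec X. b.(b.X)\{b}))\{b} :: ·
Bisimilarity quotient blocks:
  B0 = {m0}
  B1 = {m1}
  B2 = {m2, n1}
  B3 = {n0}
m0 ∈ B0, n0 ∈ B3 → different blocks

NO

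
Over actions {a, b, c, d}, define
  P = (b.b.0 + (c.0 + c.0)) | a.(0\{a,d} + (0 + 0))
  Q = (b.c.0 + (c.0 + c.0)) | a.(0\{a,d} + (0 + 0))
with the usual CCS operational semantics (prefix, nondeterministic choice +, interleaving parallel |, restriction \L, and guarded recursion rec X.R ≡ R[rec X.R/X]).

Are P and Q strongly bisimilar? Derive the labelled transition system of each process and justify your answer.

Reachable graph of P (6 states):
  m0 = (b.b.0 + (c.0 + c.0)) | a.(0\{a,d} + (0 + 0)) | —a→ m1, —b→ m2, —c→ m3
  m1 = (b.b.0 + (c.0 + c.0)) | (0\{a,d} + (0 + 0)) | —b→ m4, —c→ m5
  m2 = b.0 | a.(0\{a,d} + (0 + 0)) | —a→ m4, —b→ m3
  m3 = 0 | a.(0\{a,d} + (0 + 0)) | —a→ m5
  m4 = b.0 | (0\{a,d} + (0 + 0)) | —b→ m5
  m5 = 0 | (0\{a,d} + (0 + 0)) | (no moves)
Reachable graph of Q (6 states):
  n0 = (b.c.0 + (c.0 + c.0)) | a.(0\{a,d} + (0 + 0)) | —a→ n1, —b→ n2, —c→ n3
  n1 = (b.c.0 + (c.0 + c.0)) | (0\{a,d} + (0 + 0)) | —b→ n4, —c→ n5
  n2 = c.0 | a.(0\{a,d} + (0 + 0)) | —a→ n4, —c→ n3
  n3 = 0 | a.(0\{a,d} + (0 + 0)) | —a→ n5
  n4 = c.0 | (0\{a,d} + (0 + 0)) | —c→ n5
  n5 = 0 | (0\{a,d} + (0 + 0)) | (no moves)
Partition-refinement fixed point:
  B0 = {m0}
  B1 = {m1}
  B2 = {m5, n5}
  B3 = {m4}
  B4 = {m3, n3}
  B5 = {m2}
  B6 = {n0}
  B7 = {n2}
  B8 = {n4}
  B9 = {n1}
m0 ∈ B0, n0 ∈ B6 → different blocks

P ≁ Q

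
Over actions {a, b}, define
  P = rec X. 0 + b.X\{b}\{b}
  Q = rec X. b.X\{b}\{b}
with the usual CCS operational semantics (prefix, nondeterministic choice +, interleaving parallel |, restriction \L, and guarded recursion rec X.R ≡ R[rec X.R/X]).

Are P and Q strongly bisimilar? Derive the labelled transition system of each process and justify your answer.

P ~ Q

LTS(P): 2 reachable states
  s0 = rec X. 0 + b.X\{b}\{b} | ··b··> s1
  s1 = (rec X. 0 + b.X\{b}\{b})\{b}\{b} | (no moves)
LTS(Q): 2 reachable states
  t0 = rec X. b.X\{b}\{b} | ··b··> t1
  t1 = (rec X. b.X\{b}\{b})\{b}\{b} | (no moves)
Coarsest stable partition (strong bisimilarity classes):
  B0 = {s0, t0}
  B1 = {s1, t1}
s0 ∈ B0, t0 ∈ B0 → same block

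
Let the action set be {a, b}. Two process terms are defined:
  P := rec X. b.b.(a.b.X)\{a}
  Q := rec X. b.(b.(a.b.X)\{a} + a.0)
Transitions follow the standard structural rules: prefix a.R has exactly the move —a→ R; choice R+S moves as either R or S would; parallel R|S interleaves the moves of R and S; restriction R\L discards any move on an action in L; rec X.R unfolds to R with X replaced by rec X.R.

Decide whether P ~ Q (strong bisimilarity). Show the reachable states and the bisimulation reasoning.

P's transition system — 3 states:
  m0 = rec X. b.b.(a.b.X)\{a} ⊢ =b=> m1
  m1 = b.(a.b.(rec X. b.b.(a.b.X)\{a}))\{a} ⊢ =b=> m2
  m2 = (a.b.(rec X. b.b.(a.b.X)\{a}))\{a} ⊢ deadlocked
Q's transition system — 4 states:
  n0 = rec X. b.(b.(a.b.X)\{a} + a.0) ⊢ =b=> n1
  n1 = b.(a.b.(rec X. b.(b.(a.b.X)\{a} + a.0)))\{a} + a.0 ⊢ =a=> n2, =b=> n3
  n2 = 0 ⊢ deadlocked
  n3 = (a.b.(rec X. b.(b.(a.b.X)\{a} + a.0)))\{a} ⊢ deadlocked
Bisimilarity quotient blocks:
  B0 = {m0}
  B1 = {m1}
  B2 = {m2, n2, n3}
  B3 = {n0}
  B4 = {n1}
m0 ∈ B0, n0 ∈ B3 → different blocks

not bisimilar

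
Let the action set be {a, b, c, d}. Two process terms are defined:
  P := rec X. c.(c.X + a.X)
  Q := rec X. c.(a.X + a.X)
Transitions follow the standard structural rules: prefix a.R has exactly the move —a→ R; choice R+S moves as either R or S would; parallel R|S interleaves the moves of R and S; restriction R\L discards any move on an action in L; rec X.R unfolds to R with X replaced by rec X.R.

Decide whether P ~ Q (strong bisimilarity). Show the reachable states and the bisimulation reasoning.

Reachable graph of P (2 states):
  m0 = rec X. c.(c.X + a.X) → =c=> m1
  m1 = c.(rec X. c.(c.X + a.X)) + a.(rec X. c.(c.X + a.X)) → =a=> m0, =c=> m0
Reachable graph of Q (2 states):
  n0 = rec X. c.(a.X + a.X) → =c=> n1
  n1 = a.(rec X. c.(a.X + a.X)) + a.(rec X. c.(a.X + a.X)) → =a=> n0
Coarsest stable partition (strong bisimilarity classes):
  B0 = {m0}
  B1 = {m1}
  B2 = {n0}
  B3 = {n1}
m0 ∈ B0, n0 ∈ B2 → different blocks

P ≁ Q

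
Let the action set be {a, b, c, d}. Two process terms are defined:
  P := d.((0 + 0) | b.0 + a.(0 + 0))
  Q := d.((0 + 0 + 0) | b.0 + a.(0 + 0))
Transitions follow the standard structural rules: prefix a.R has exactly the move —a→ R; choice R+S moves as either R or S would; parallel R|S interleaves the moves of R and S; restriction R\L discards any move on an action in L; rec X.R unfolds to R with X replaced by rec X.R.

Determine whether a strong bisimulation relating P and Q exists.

Reachable graph of P (4 states):
  u0 = d.((0 + 0) | b.0 + a.(0 + 0)) has moves -d-> u1
  u1 = (0 + 0) | b.0 + a.(0 + 0) has moves -a-> u2, -b-> u3
  u2 = 0 + 0 has moves ∅
  u3 = (0 + 0) | 0 has moves ∅
Reachable graph of Q (4 states):
  v0 = d.((0 + 0 + 0) | b.0 + a.(0 + 0)) has moves -d-> v1
  v1 = (0 + 0 + 0) | b.0 + a.(0 + 0) has moves -a-> v2, -b-> v3
  v2 = 0 + 0 has moves ∅
  v3 = (0 + 0 + 0) | 0 has moves ∅
Coarsest stable partition (strong bisimilarity classes):
  B0 = {u0, v0}
  B1 = {u1, v1}
  B2 = {u2, u3, v2, v3}
u0 ∈ B0, v0 ∈ B0 → same block

YES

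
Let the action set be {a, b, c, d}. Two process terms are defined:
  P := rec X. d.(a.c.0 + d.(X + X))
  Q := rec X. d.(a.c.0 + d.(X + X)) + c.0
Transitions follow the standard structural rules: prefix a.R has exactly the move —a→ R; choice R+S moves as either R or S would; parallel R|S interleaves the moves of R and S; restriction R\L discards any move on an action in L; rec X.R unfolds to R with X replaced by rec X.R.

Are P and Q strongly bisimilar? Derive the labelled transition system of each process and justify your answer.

not bisimilar

P's transition system — 5 states:
  m0 = rec X. d.(a.c.0 + d.(X + X)) | ··d··> m1
  m1 = a.c.0 + d.((rec X. d.(a.c.0 + d.(X + X))) + (rec X. d.(a.c.0 + d.(X + X)))) | ··a··> m2, ··d··> m3
  m2 = c.0 | ··c··> m4
  m3 = (rec X. d.(a.c.0 + d.(X + X))) + (rec X. d.(a.c.0 + d.(X + X))) | ··d··> m1
  m4 = 0 | (no moves)
Q's transition system — 5 states:
  n0 = rec X. d.(a.c.0 + d.(X + X)) + c.0 | ··c··> n1, ··d··> n2
  n1 = 0 | (no moves)
  n2 = a.c.0 + d.((rec X. d.(a.c.0 + d.(X + X)) + c.0) + (rec X. d.(a.c.0 + d.(X + X)) + c.0)) | ··a··> n3, ··d··> n4
  n3 = c.0 | ··c··> n1
  n4 = (rec X. d.(a.c.0 + d.(X + X)) + c.0) + (rec X. d.(a.c.0 + d.(X + X)) + c.0) | ··c··> n1, ··d··> n2
Bisimilarity quotient blocks:
  B0 = {m0, m3}
  B1 = {m1}
  B2 = {m2, n3}
  B3 = {m4, n1}
  B4 = {n0, n4}
  B5 = {n2}
m0 ∈ B0, n0 ∈ B4 → different blocks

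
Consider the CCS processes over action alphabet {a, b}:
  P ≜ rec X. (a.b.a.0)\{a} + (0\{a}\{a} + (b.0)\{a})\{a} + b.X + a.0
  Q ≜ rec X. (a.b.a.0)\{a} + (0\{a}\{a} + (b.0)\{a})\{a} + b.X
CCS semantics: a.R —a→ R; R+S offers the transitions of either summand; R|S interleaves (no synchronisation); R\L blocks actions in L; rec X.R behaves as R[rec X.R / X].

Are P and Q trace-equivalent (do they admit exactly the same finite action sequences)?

Reachable graph of P (3 states):
  m0 = rec X. (a.b.a.0)\{a} + (0\{a}\{a} + (b.0)\{a})\{a} + b.X + a.0 | —a→ m1, —b→ m0, —b→ m2
  m1 = 0 | deadlocked
  m2 = 0\{a}\{a} | deadlocked
Reachable graph of Q (2 states):
  n0 = rec X. (a.b.a.0)\{a} + (0\{a}\{a} + (b.0)\{a})\{a} + b.X | —b→ n0, —b→ n1
  n1 = 0\{a}\{a} | deadlocked
Executing a from P (initial set {m0}):
  after a @ step 1: {m1}
  — P admits the full trace.
Executing a from Q (initial set {n0}):
  after a @ step 1: ∅  — Q cannot continue

NO — witness ⟨a⟩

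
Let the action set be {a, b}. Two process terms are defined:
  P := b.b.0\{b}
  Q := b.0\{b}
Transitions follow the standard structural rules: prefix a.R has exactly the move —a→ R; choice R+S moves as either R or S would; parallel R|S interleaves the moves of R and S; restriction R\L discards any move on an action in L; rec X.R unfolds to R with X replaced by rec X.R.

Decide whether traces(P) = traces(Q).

Reachable graph of P (3 states):
  m0 = b.b.0\{b} :: —b→ m1
  m1 = b.0\{b} :: —b→ m2
  m2 = 0\{b} :: (no moves)
Reachable graph of Q (2 states):
  n0 = b.0\{b} :: —b→ n1
  n1 = 0\{b} :: (no moves)
Run σ = ⟨bb⟩ on P: start {m0}
  [1] b ⇒ {m1}
  [2] b ⇒ {m2}
  P completes σ.
Run σ = ⟨bb⟩ on Q: start {n0}
  [1] b ⇒ {n1}
  [2] b ⇒ no successor for Q

traces(P) ≠ traces(Q) — witness ⟨bb⟩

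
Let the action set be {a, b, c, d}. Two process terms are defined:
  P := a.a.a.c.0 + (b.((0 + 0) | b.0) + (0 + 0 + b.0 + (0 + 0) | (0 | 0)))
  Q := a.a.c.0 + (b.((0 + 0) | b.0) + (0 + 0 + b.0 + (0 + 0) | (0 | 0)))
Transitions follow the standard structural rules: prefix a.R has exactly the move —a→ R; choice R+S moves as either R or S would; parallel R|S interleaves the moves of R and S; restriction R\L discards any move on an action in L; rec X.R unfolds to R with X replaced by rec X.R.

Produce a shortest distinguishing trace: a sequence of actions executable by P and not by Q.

LTS(P): 7 reachable states
  m0 = a.a.a.c.0 + (b.((0 + 0) | b.0) + (0 + 0 + b.0 + (0 + 0) | (0 | 0))) → -a-> m1, -b-> m2, -b-> m3
  m1 = a.a.c.0 → -a-> m4
  m2 = (0 + 0) | b.0 → -b-> m5
  m3 = 0 → stopped
  m4 = a.c.0 → -a-> m6
  m5 = (0 + 0) | 0 → stopped
  m6 = c.0 → -c-> m3
LTS(Q): 6 reachable states
  n0 = a.a.c.0 + (b.((0 + 0) | b.0) + (0 + 0 + b.0 + (0 + 0) | (0 | 0))) → -a-> n1, -b-> n2, -b-> n3
  n1 = a.c.0 → -a-> n4
  n2 = (0 + 0) | b.0 → -b-> n5
  n3 = 0 → stopped
  n4 = c.0 → -c-> n3
  n5 = (0 + 0) | 0 → stopped
Run σ = ⟨aaa⟩ on P: start {m0}
  step 1 (a): {m1}
  step 2 (a): {m4}
  step 3 (a): {m6}
  ✓ P
Run σ = ⟨aaa⟩ on Q: start {n0}
  step 1 (a): {n1}
  step 2 (a): {n4}
  step 3 (a): no successor for Q

aaa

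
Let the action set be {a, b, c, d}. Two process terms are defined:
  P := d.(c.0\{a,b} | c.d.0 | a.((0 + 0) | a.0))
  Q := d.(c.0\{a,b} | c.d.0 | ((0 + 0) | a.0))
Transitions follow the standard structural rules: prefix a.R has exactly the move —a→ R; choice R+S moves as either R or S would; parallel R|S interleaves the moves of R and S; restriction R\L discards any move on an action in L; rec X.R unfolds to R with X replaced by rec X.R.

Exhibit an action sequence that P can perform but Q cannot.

LTS(P): 19 reachable states
  m0 = d.(c.0\{a,b} | c.d.0 | a.((0 + 0) | a.0)) | —d→ m1
  m1 = c.0\{a,b} | c.d.0 | a.((0 + 0) | a.0) | —a→ m2, —c→ m3, —c→ m4
  m2 = c.0\{a,b} | c.d.0 | ((0 + 0) | a.0) | —a→ m5, —c→ m6, —c→ m7
  m3 = 0\{a,b} | c.d.0 | a.((0 + 0) | a.0) | —a→ m6, —c→ m8
  m4 = c.0\{a,b} | d.0 | a.((0 + 0) | a.0) | —a→ m7, —c→ m8, —d→ m9
  m5 = c.0\{a,b} | c.d.0 | ((0 + 0) | 0) | —c→ m10, —c→ m11
  m6 = 0\{a,b} | c.d.0 | ((0 + 0) | a.0) | —a→ m10, —c→ m12
  m7 = c.0\{a,b} | d.0 | ((0 + 0) | a.0) | —a→ m11, —c→ m12, —d→ m13
  m8 = 0\{a,b} | d.0 | a.((0 + 0) | a.0) | —a→ m12, —d→ m14
  m9 = c.0\{a,b} | 0 | a.((0 + 0) | a.0) | —a→ m13, —c→ m14
  m10 = 0\{a,b} | c.d.0 | ((0 + 0) | 0) | —c→ m15
  m11 = c.0\{a,b} | d.0 | ((0 + 0) | 0) | —c→ m15, —d→ m16
  m12 = 0\{a,b} | d.0 | ((0 + 0) | a.0) | —a→ m15, —d→ m17
  m13 = c.0\{a,b} | 0 | ((0 + 0) | a.0) | —a→ m16, —c→ m17
  m14 = 0\{a,b} | 0 | a.((0 + 0) | a.0) | —a→ m17
  m15 = 0\{a,b} | d.0 | ((0 + 0) | 0) | —d→ m18
  m16 = c.0\{a,b} | 0 | ((0 + 0) | 0) | —c→ m18
  m17 = 0\{a,b} | 0 | ((0 + 0) | a.0) | —a→ m18
  m18 = 0\{a,b} | 0 | ((0 + 0) | 0) | ·
LTS(Q): 13 reachable states
  n0 = d.(c.0\{a,b} | c.d.0 | ((0 + 0) | a.0)) | —d→ n1
  n1 = c.0\{a,b} | c.d.0 | ((0 + 0) | a.0) | —a→ n2, —c→ n3, —c→ n4
  n2 = c.0\{a,b} | c.d.0 | ((0 + 0) | 0) | —c→ n5, —c→ n6
  n3 = 0\{a,b} | c.d.0 | ((0 + 0) | a.0) | —a→ n5, —c→ n7
  n4 = c.0\{a,b} | d.0 | ((0 + 0) | a.0) | —a→ n6, —c→ n7, —d→ n8
  n5 = 0\{a,b} | c.d.0 | ((0 + 0) | 0) | —c→ n9
  n6 = c.0\{a,b} | d.0 | ((0 + 0) | 0) | —c→ n9, —d→ n10
  n7 = 0\{a,b} | d.0 | ((0 + 0) | a.0) | —a→ n9, —d→ n11
  n8 = c.0\{a,b} | 0 | ((0 + 0) | a.0) | —a→ n10, —c→ n11
  n9 = 0\{a,b} | d.0 | ((0 + 0) | 0) | —d→ n12
  n10 = c.0\{a,b} | 0 | ((0 + 0) | 0) | —c→ n12
  n11 = 0\{a,b} | 0 | ((0 + 0) | a.0) | —a→ n12
  n12 = 0\{a,b} | 0 | ((0 + 0) | 0) | ·
Trace ⟨daa⟩ through P, begin at {m0}:
  [1] d ⇒ {m1}
  [2] a ⇒ {m2}
  [3] a ⇒ {m5}
  — P admits the full trace.
Trace ⟨daa⟩ through Q, begin at {n0}:
  [1] d ⇒ {n1}
  [2] a ⇒ {n2}
  [3] a ⇒ ∅ (Q stuck)

daa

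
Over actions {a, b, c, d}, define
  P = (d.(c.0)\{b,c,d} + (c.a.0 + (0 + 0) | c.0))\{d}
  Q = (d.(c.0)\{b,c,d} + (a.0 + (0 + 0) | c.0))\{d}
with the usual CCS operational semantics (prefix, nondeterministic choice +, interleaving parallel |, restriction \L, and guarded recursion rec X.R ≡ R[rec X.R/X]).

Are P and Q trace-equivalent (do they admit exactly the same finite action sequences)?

traces(P) ≠ traces(Q) — witness ⟨ca⟩

LTS(P): 4 reachable states
  u0 = (d.(c.0)\{b,c,d} + (c.a.0 + (0 + 0) | c.0))\{d} | =c=> u1, =c=> u2
  u1 = ((0 + 0) | 0)\{d} | stopped
  u2 = (a.0)\{d} | =a=> u3
  u3 = 0\{d} | stopped
LTS(Q): 3 reachable states
  v0 = (d.(c.0)\{b,c,d} + (a.0 + (0 + 0) | c.0))\{d} | =a=> v1, =c=> v2
  v1 = 0\{d} | stopped
  v2 = ((0 + 0) | 0)\{d} | stopped
Trace ⟨ca⟩ through P, begin at {u0}:
  after c @ step 1: {u1, u2}
  after a @ step 2: {u3}
  P completes σ.
Trace ⟨ca⟩ through Q, begin at {v0}:
  after c @ step 1: {v2}
  after a @ step 2: ∅  — Q cannot continue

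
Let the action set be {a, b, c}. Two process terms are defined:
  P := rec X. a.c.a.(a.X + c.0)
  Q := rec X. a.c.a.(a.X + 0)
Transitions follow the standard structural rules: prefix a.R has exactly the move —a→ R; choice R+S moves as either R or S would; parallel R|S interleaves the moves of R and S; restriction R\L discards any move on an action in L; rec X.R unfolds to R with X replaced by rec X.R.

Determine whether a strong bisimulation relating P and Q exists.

Reachable graph of P (5 states):
  s0 = rec X. a.c.a.(a.X + c.0) has moves ··a··> s1
  s1 = c.a.(a.(rec X. a.c.a.(a.X + c.0)) + c.0) has moves ··c··> s2
  s2 = a.(a.(rec X. a.c.a.(a.X + c.0)) + c.0) has moves ··a··> s3
  s3 = a.(rec X. a.c.a.(a.X + c.0)) + c.0 has moves ··a··> s0, ··c··> s4
  s4 = 0 has moves ∅
Reachable graph of Q (4 states):
  t0 = rec X. a.c.a.(a.X + 0) has moves ··a··> t1
  t1 = c.a.(a.(rec X. a.c.a.(a.X + 0)) + 0) has moves ··c··> t2
  t2 = a.(a.(rec X. a.c.a.(a.X + 0)) + 0) has moves ··a··> t3
  t3 = a.(rec X. a.c.a.(a.X + 0)) + 0 has moves ··a··> t0
Coarsest stable partition (strong bisimilarity classes):
  B0 = {s0}
  B1 = {s1}
  B2 = {s2}
  B3 = {s3}
  B4 = {s4}
  B5 = {t0}
  B6 = {t1}
  B7 = {t2}
  B8 = {t3}
s0 ∈ B0, t0 ∈ B5 → different blocks

P ≁ Q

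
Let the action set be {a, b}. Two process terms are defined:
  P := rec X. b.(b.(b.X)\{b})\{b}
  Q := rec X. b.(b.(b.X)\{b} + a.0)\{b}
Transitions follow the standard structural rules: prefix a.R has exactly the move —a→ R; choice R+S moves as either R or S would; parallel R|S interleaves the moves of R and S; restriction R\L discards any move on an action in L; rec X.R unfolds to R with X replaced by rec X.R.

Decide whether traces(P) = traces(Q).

NO — witness ⟨ba⟩

Reachable graph of P (2 states):
  m0 = rec X. b.(b.(b.X)\{b})\{b} → ··b··> m1
  m1 = (b.(b.(rec X. b.(b.(b.X)\{b})\{b}))\{b})\{b} → stopped
Reachable graph of Q (3 states):
  n0 = rec X. b.(b.(b.X)\{b} + a.0)\{b} → ··b··> n1
  n1 = (b.(b.(rec X. b.(b.(b.X)\{b} + a.0)\{b}))\{b} + a.0)\{b} → ··a··> n2
  n2 = 0\{b} → stopped
Executing ba from Q (initial set {n0}):
  step 1 (b): {n1}
  step 2 (a): {n2}
  ✓ Q
Executing ba from P (initial set {m0}):
  step 1 (b): {m1}
  step 2 (a): no successor for P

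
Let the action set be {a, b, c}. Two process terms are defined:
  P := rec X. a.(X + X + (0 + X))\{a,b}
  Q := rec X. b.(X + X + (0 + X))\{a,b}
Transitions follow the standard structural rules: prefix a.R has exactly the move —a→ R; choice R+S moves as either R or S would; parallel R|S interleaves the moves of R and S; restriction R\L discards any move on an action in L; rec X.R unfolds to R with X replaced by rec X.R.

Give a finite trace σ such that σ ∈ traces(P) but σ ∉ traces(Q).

P's transition system — 2 states:
  m0 = rec X. a.(X + X + (0 + X))\{a,b} :: -a-> m1
  m1 = ((rec X. a.(X + X + (0 + X))\{a,b}) + (rec X. a.(X + X + (0 + X))\{a,b}) + (0 + (rec X. a.(X + X + (0 + X))\{a,b})))\{a,b} :: (no moves)
Q's transition system — 2 states:
  n0 = rec X. b.(X + X + (0 + X))\{a,b} :: -b-> n1
  n1 = ((rec X. b.(X + X + (0 + X))\{a,b}) + (rec X. b.(X + X + (0 + X))\{a,b}) + (0 + (rec X. b.(X + X + (0 + X))\{a,b})))\{a,b} :: (no moves)
Trace ⟨a⟩ through P, begin at {m0}:
  step 1 (a): {m1}
  P completes σ.
Trace ⟨a⟩ through Q, begin at {n0}:
  step 1 (a): no successor for Q

a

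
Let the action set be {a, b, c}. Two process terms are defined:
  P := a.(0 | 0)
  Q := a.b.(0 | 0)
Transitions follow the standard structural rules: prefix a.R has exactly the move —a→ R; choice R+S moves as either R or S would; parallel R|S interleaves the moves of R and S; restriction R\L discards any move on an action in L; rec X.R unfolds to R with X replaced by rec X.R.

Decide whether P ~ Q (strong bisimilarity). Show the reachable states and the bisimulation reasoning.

Reachable graph of P (2 states):
  m0 = a.(0 | 0) ⊢ =a=> m1
  m1 = 0 | 0 ⊢ ∅
Reachable graph of Q (3 states):
  n0 = a.b.(0 | 0) ⊢ =a=> n1
  n1 = b.(0 | 0) ⊢ =b=> n2
  n2 = 0 | 0 ⊢ ∅
Partition-refinement fixed point:
  B0 = {m0}
  B1 = {m1, n2}
  B2 = {n0}
  B3 = {n1}
m0 ∈ B0, n0 ∈ B2 → different blocks

not bisimilar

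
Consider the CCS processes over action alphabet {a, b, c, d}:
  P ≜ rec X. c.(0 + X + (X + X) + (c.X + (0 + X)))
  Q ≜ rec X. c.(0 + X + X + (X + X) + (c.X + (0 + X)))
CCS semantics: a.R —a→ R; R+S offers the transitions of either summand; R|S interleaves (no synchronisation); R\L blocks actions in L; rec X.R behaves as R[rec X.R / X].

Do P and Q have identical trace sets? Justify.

P's transition system — 2 states:
  m0 = rec X. c.(0 + X + (X + X) + (c.X + (0 + X))) | —c→ m1
  m1 = 0 + (rec X. c.(0 + X + (X + X) + (c.X + (0 + X)))) + ((rec X. c.(0 + X + (X + X) + (c.X + (0 + X)))) + (rec X. c.(0 + X + (X + X) + (c.X + (0 + X))))) + (c.(rec X. c.(0 + X + (X + X) + (c.X + (0 + X)))) + (0 + (rec X. c.(0 + X + (X + X) + (c.X + (0 + X)))))) | —c→ m0, —c→ m1
Q's transition system — 2 states:
  n0 = rec X. c.(0 + X + X + (X + X) + (c.X + (0 + X))) | —c→ n1
  n1 = 0 + (rec X. c.(0 + X + X + (X + X) + (c.X + (0 + X)))) + (rec X. c.(0 + X + X + (X + X) + (c.X + (0 + X)))) + ((rec X. c.(0 + X + X + (X + X) + (c.X + (0 + X)))) + (rec X. c.(0 + X + X + (X + X) + (c.X + (0 + X))))) + (c.(rec X. c.(0 + X + X + (X + X) + (c.X + (0 + X)))) + (0 + (rec X. c.(0 + X + X + (X + X) + (c.X + (0 + X)))))) | —c→ n0, —c→ n1
Coarsest stable partition (strong bisimilarity classes):
  B0 = {m0, m1, n0, n1}
m0 ∈ B0, n0 ∈ B0 → same block
Bisimilar ⇒ trace-equivalent.

trace-equivalent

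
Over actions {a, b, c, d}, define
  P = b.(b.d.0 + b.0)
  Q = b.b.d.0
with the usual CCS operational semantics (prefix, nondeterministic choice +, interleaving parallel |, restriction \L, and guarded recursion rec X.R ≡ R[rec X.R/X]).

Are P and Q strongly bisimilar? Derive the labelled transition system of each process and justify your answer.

LTS(P): 4 reachable states
  s0 = b.(b.d.0 + b.0) → —b→ s1
  s1 = b.d.0 + b.0 → —b→ s2, —b→ s3
  s2 = 0 → stopped
  s3 = d.0 → —d→ s2
LTS(Q): 4 reachable states
  t0 = b.b.d.0 → —b→ t1
  t1 = b.d.0 → —b→ t2
  t2 = d.0 → —d→ t3
  t3 = 0 → stopped
Bisimilarity quotient blocks:
  B0 = {s0}
  B1 = {s1}
  B2 = {s3, t2}
  B3 = {s2, t3}
  B4 = {t0}
  B5 = {t1}
s0 ∈ B0, t0 ∈ B4 → different blocks

not bisimilar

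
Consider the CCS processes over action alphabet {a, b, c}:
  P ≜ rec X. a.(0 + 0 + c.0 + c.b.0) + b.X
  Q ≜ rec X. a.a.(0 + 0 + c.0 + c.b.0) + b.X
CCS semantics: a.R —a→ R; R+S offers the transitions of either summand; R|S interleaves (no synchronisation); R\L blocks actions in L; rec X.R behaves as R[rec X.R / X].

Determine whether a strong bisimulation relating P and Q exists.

NO

P's transition system — 4 states:
  m0 = rec X. a.(0 + 0 + c.0 + c.b.0) + b.X ⊢ --a--▸ m1, --b--▸ m0
  m1 = 0 + 0 + c.0 + c.b.0 ⊢ --c--▸ m2, --c--▸ m3
  m2 = 0 ⊢ (no moves)
  m3 = b.0 ⊢ --b--▸ m2
Q's transition system — 5 states:
  n0 = rec X. a.a.(0 + 0 + c.0 + c.b.0) + b.X ⊢ --a--▸ n1, --b--▸ n0
  n1 = a.(0 + 0 + c.0 + c.b.0) ⊢ --a--▸ n2
  n2 = 0 + 0 + c.0 + c.b.0 ⊢ --c--▸ n3, --c--▸ n4
  n3 = 0 ⊢ (no moves)
  n4 = b.0 ⊢ --b--▸ n3
Bisimilarity quotient blocks:
  B0 = {m0}
  B1 = {m1, n2}
  B2 = {m3, n4}
  B3 = {m2, n3}
  B4 = {n0}
  B5 = {n1}
m0 ∈ B0, n0 ∈ B4 → different blocks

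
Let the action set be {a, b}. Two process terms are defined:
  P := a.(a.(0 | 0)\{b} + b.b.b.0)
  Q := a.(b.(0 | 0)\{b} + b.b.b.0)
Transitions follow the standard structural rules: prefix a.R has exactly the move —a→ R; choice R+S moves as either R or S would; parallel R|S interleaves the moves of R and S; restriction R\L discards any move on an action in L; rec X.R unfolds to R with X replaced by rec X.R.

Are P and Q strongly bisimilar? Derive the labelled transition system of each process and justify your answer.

P's transition system — 6 states:
  p0 = a.(a.(0 | 0)\{b} + b.b.b.0) → -a-> p1
  p1 = a.(0 | 0)\{b} + b.b.b.0 → -a-> p2, -b-> p3
  p2 = (0 | 0)\{b} → deadlocked
  p3 = b.b.0 → -b-> p4
  p4 = b.0 → -b-> p5
  p5 = 0 → deadlocked
Q's transition system — 6 states:
  q0 = a.(b.(0 | 0)\{b} + b.b.b.0) → -a-> q1
  q1 = b.(0 | 0)\{b} + b.b.b.0 → -b-> q2, -b-> q3
  q2 = (0 | 0)\{b} → deadlocked
  q3 = b.b.0 → -b-> q4
  q4 = b.0 → -b-> q5
  q5 = 0 → deadlocked
Coarsest stable partition (strong bisimilarity classes):
  B0 = {p0}
  B1 = {p1}
  B2 = {p3, q3}
  B3 = {p4, q4}
  B4 = {p2, p5, q2, q5}
  B5 = {q0}
  B6 = {q1}
p0 ∈ B0, q0 ∈ B5 → different blocks

P ≁ Q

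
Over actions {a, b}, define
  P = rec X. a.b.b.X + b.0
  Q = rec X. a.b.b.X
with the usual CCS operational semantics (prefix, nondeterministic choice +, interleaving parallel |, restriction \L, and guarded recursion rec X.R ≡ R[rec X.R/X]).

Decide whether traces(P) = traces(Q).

Reachable graph of P (4 states):
  u0 = rec X. a.b.b.X + b.0 :: ··a··> u1, ··b··> u2
  u1 = b.b.(rec X. a.b.b.X + b.0) :: ··b··> u3
  u2 = 0 :: ∅
  u3 = b.(rec X. a.b.b.X + b.0) :: ··b··> u0
Reachable graph of Q (3 states):
  v0 = rec X. a.b.b.X :: ··a··> v1
  v1 = b.b.(rec X. a.b.b.X) :: ··b··> v2
  v2 = b.(rec X. a.b.b.X) :: ··b··> v0
Run σ = ⟨b⟩ on P: start {u0}
  [1] b ⇒ {u2}
  P completes σ.
Run σ = ⟨b⟩ on Q: start {v0}
  [1] b ⇒ ∅ (Q stuck)

trace-distinct — witness ⟨b⟩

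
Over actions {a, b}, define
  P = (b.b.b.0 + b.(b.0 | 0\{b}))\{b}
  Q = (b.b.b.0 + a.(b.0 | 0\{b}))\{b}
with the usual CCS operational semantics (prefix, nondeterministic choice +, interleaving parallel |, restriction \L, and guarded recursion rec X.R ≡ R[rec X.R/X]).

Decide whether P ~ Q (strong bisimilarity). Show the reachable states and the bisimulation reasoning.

Reachable graph of P (1 states):
  p0 = (b.b.b.0 + b.(b.0 | 0\{b}))\{b} has moves deadlocked
Reachable graph of Q (2 states):
  q0 = (b.b.b.0 + a.(b.0 | 0\{b}))\{b} has moves --a--▸ q1
  q1 = (b.0 | 0\{b})\{b} has moves deadlocked
Partition-refinement fixed point:
  B0 = {p0, q1}
  B1 = {q0}
p0 ∈ B0, q0 ∈ B1 → different blocks

NO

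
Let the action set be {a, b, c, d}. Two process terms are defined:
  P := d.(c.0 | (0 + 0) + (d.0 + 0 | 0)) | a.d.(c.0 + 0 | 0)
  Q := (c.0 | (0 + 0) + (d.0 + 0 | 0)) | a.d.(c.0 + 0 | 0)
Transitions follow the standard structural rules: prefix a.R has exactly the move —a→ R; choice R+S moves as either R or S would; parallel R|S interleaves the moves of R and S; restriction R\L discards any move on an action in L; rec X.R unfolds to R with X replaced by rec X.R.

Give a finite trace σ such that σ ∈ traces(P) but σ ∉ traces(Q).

dc

P's transition system — 16 states:
  s0 = d.(c.0 | (0 + 0) + (d.0 + 0 | 0)) | a.d.(c.0 + 0 | 0) | -a-> s1, -d-> s2
  s1 = d.(c.0 | (0 + 0) + (d.0 + 0 | 0)) | d.(c.0 + 0 | 0) | -d-> s3, -d-> s4
  s2 = (c.0 | (0 + 0) + (d.0 + 0 | 0)) | a.d.(c.0 + 0 | 0) | -a-> s3, -c-> s5, -d-> s6
  s3 = (c.0 | (0 + 0) + (d.0 + 0 | 0)) | d.(c.0 + 0 | 0) | -c-> s7, -d-> s8, -d-> s9
  s4 = d.(c.0 | (0 + 0) + (d.0 + 0 | 0)) | (c.0 + 0 | 0) | -c-> s10, -d-> s8
  s5 = 0 | (0 + 0) | a.d.(c.0 + 0 | 0) | -a-> s7
  s6 = 0 | a.d.(c.0 + 0 | 0) | -a-> s9
  s7 = 0 | (0 + 0) | d.(c.0 + 0 | 0) | -d-> s11
  s8 = (c.0 | (0 + 0) + (d.0 + 0 | 0)) | (c.0 + 0 | 0) | -c-> s11, -c-> s12, -d-> s13
  s9 = 0 | d.(c.0 + 0 | 0) | -d-> s13
  s10 = d.(c.0 | (0 + 0) + (d.0 + 0 | 0)) | 0 | -d-> s12
  s11 = 0 | (0 + 0) | (c.0 + 0 | 0) | -c-> s14
  s12 = (c.0 | (0 + 0) + (d.0 + 0 | 0)) | 0 | -c-> s14, -d-> s15
  s13 = 0 | (c.0 + 0 | 0) | -c-> s15
  s14 = 0 | (0 + 0) | 0 | stopped
  s15 = 0 | 0 | stopped
Q's transition system — 12 states:
  t0 = (c.0 | (0 + 0) + (d.0 + 0 | 0)) | a.d.(c.0 + 0 | 0) | -a-> t1, -c-> t2, -d-> t3
  t1 = (c.0 | (0 + 0) + (d.0 + 0 | 0)) | d.(c.0 + 0 | 0) | -c-> t4, -d-> t5, -d-> t6
  t2 = 0 | (0 + 0) | a.d.(c.0 + 0 | 0) | -a-> t4
  t3 = 0 | a.d.(c.0 + 0 | 0) | -a-> t6
  t4 = 0 | (0 + 0) | d.(c.0 + 0 | 0) | -d-> t7
  t5 = (c.0 | (0 + 0) + (d.0 + 0 | 0)) | (c.0 + 0 | 0) | -c-> t7, -c-> t8, -d-> t9
  t6 = 0 | d.(c.0 + 0 | 0) | -d-> t9
  t7 = 0 | (0 + 0) | (c.0 + 0 | 0) | -c-> t10
  t8 = (c.0 | (0 + 0) + (d.0 + 0 | 0)) | 0 | -c-> t10, -d-> t11
  t9 = 0 | (c.0 + 0 | 0) | -c-> t11
  t10 = 0 | (0 + 0) | 0 | stopped
  t11 = 0 | 0 | stopped
Executing dc from P (initial set {s0}):
  [1] d ⇒ {s2}
  [2] c ⇒ {s5}
  P completes σ.
Executing dc from Q (initial set {t0}):
  [1] d ⇒ {t3}
  [2] c ⇒ ∅  — Q cannot continue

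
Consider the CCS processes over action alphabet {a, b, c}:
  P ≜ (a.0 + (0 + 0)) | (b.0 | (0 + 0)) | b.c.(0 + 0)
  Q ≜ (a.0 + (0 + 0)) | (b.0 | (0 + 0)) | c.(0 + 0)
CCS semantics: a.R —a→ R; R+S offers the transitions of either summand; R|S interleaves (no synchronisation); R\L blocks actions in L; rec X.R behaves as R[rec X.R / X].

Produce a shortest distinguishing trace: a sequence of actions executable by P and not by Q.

Reachable graph of P (12 states):
  p0 = (a.0 + (0 + 0)) | (b.0 | (0 + 0)) | b.c.(0 + 0) | --a--▸ p1, --b--▸ p2, --b--▸ p3
  p1 = 0 | (b.0 | (0 + 0)) | b.c.(0 + 0) | --b--▸ p4, --b--▸ p5
  p2 = (a.0 + (0 + 0)) | (0 | (0 + 0)) | b.c.(0 + 0) | --a--▸ p4, --b--▸ p6
  p3 = (a.0 + (0 + 0)) | (b.0 | (0 + 0)) | c.(0 + 0) | --a--▸ p5, --b--▸ p6, --c--▸ p7
  p4 = 0 | (0 | (0 + 0)) | b.c.(0 + 0) | --b--▸ p8
  p5 = 0 | (b.0 | (0 + 0)) | c.(0 + 0) | --b--▸ p8, --c--▸ p9
  p6 = (a.0 + (0 + 0)) | (0 | (0 + 0)) | c.(0 + 0) | --a--▸ p8, --c--▸ p10
  p7 = (a.0 + (0 + 0)) | (b.0 | (0 + 0)) | (0 + 0) | --a--▸ p9, --b--▸ p10
  p8 = 0 | (0 | (0 + 0)) | c.(0 + 0) | --c--▸ p11
  p9 = 0 | (b.0 | (0 + 0)) | (0 + 0) | --b--▸ p11
  p10 = (a.0 + (0 + 0)) | (0 | (0 + 0)) | (0 + 0) | --a--▸ p11
  p11 = 0 | (0 | (0 + 0)) | (0 + 0) | deadlocked
Reachable graph of Q (8 states):
  q0 = (a.0 + (0 + 0)) | (b.0 | (0 + 0)) | c.(0 + 0) | --a--▸ q1, --b--▸ q2, --c--▸ q3
  q1 = 0 | (b.0 | (0 + 0)) | c.(0 + 0) | --b--▸ q4, --c--▸ q5
  q2 = (a.0 + (0 + 0)) | (0 | (0 + 0)) | c.(0 + 0) | --a--▸ q4, --c--▸ q6
  q3 = (a.0 + (0 + 0)) | (b.0 | (0 + 0)) | (0 + 0) | --a--▸ q5, --b--▸ q6
  q4 = 0 | (0 | (0 + 0)) | c.(0 + 0) | --c--▸ q7
  q5 = 0 | (b.0 | (0 + 0)) | (0 + 0) | --b--▸ q7
  q6 = (a.0 + (0 + 0)) | (0 | (0 + 0)) | (0 + 0) | --a--▸ q7
  q7 = 0 | (0 | (0 + 0)) | (0 + 0) | deadlocked
Executing bb from P (initial set {p0}):
  [1] b ⇒ {p2, p3}
  [2] b ⇒ {p6}
  ✓ P
Executing bb from Q (initial set {q0}):
  [1] b ⇒ {q2}
  [2] b ⇒ ∅ (Q stuck)

bb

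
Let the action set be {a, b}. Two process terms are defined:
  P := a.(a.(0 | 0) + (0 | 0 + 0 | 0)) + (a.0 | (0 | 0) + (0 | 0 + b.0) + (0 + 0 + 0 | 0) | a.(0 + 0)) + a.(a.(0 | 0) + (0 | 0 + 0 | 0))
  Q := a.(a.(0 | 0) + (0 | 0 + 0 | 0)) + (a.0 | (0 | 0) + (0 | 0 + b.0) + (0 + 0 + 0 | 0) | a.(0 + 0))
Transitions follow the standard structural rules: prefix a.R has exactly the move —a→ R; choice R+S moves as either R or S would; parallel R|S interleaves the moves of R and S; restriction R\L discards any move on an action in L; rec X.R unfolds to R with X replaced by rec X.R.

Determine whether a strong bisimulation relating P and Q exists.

LTS(P): 6 reachable states
  u0 = a.(a.(0 | 0) + (0 | 0 + 0 | 0)) + (a.0 | (0 | 0) + (0 | 0 + b.0) + (0 + 0 + 0 | 0) | a.(0 + 0)) + a.(a.(0 | 0) + (0 | 0 + 0 | 0)) | —a→ u1, —a→ u2, —a→ u3, —b→ u4
  u1 = (0 + 0 + 0 | 0) | (0 + 0) | (no moves)
  u2 = 0 | (0 | 0) | (no moves)
  u3 = a.(0 | 0) + (0 | 0 + 0 | 0) | —a→ u5
  u4 = 0 | (no moves)
  u5 = 0 | 0 | (no moves)
LTS(Q): 6 reachable states
  v0 = a.(a.(0 | 0) + (0 | 0 + 0 | 0)) + (a.0 | (0 | 0) + (0 | 0 + b.0) + (0 + 0 + 0 | 0) | a.(0 + 0)) | —a→ v1, —a→ v2, —a→ v3, —b→ v4
  v1 = (0 + 0 + 0 | 0) | (0 + 0) | (no moves)
  v2 = 0 | (0 | 0) | (no moves)
  v3 = a.(0 | 0) + (0 | 0 + 0 | 0) | —a→ v5
  v4 = 0 | (no moves)
  v5 = 0 | 0 | (no moves)
Coarsest stable partition (strong bisimilarity classes):
  B0 = {u0, v0}
  B1 = {u1, u2, u4, u5, v1, v2, v4, v5}
  B2 = {u3, v3}
u0 ∈ B0, v0 ∈ B0 → same block

P ~ Q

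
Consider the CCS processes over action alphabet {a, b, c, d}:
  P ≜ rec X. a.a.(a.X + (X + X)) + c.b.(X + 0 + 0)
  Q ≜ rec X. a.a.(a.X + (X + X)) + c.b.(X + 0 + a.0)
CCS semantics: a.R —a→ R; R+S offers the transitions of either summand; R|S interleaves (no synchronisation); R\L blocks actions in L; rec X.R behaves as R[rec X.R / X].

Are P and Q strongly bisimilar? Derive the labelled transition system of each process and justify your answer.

P's transition system — 5 states:
  p0 = rec X. a.a.(a.X + (X + X)) + c.b.(X + 0 + 0) | --a--▸ p1, --c--▸ p2
  p1 = a.(a.(rec X. a.a.(a.X + (X + X)) + c.b.(X + 0 + 0)) + ((rec X. a.a.(a.X + (X + X)) + c.b.(X + 0 + 0)) + (rec X. a.a.(a.X + (X + X)) + c.b.(X + 0 + 0)))) | --a--▸ p3
  p2 = b.((rec X. a.a.(a.X + (X + X)) + c.b.(X + 0 + 0)) + 0 + 0) | --b--▸ p4
  p3 = a.(rec X. a.a.(a.X + (X + X)) + c.b.(X + 0 + 0)) + ((rec X. a.a.(a.X + (X + X)) + c.b.(X + 0 + 0)) + (rec X. a.a.(a.X + (X + X)) + c.b.(X + 0 + 0))) | --a--▸ p0, --a--▸ p1, --c--▸ p2
  p4 = (rec X. a.a.(a.X + (X + X)) + c.b.(X + 0 + 0)) + 0 + 0 | --a--▸ p1, --c--▸ p2
Q's transition system — 6 states:
  q0 = rec X. a.a.(a.X + (X + X)) + c.b.(X + 0 + a.0) | --a--▸ q1, --c--▸ q2
  q1 = a.(a.(rec X. a.a.(a.X + (X + X)) + c.b.(X + 0 + a.0)) + ((rec X. a.a.(a.X + (X + X)) + c.b.(X + 0 + a.0)) + (rec X. a.a.(a.X + (X + X)) + c.b.(X + 0 + a.0)))) | --a--▸ q3
  q2 = b.((rec X. a.a.(a.X + (X + X)) + c.b.(X + 0 + a.0)) + 0 + a.0) | --b--▸ q4
  q3 = a.(rec X. a.a.(a.X + (X + X)) + c.b.(X + 0 + a.0)) + ((rec X. a.a.(a.X + (X + X)) + c.b.(X + 0 + a.0)) + (rec X. a.a.(a.X + (X + X)) + c.b.(X + 0 + a.0))) | --a--▸ q0, --a--▸ q1, --c--▸ q2
  q4 = (rec X. a.a.(a.X + (X + X)) + c.b.(X + 0 + a.0)) + 0 + a.0 | --a--▸ q1, --a--▸ q5, --c--▸ q2
  q5 = 0 | (no moves)
Partition-refinement fixed point:
  B0 = {p0, p4}
  B1 = {p2}
  B2 = {p1}
  B3 = {p3}
  B4 = {q0}
  B5 = {q2}
  B6 = {q4}
  B7 = {q5}
  B8 = {q1}
  B9 = {q3}
p0 ∈ B0, q0 ∈ B4 → different blocks

NO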